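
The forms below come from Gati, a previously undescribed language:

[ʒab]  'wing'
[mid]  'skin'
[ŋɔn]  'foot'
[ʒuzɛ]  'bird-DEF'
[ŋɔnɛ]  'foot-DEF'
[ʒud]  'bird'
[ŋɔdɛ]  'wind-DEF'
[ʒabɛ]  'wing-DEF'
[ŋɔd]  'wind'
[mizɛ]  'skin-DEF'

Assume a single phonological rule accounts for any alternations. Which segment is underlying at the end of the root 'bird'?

The stem for 'bird' ends in [d] in [ʒud] but [z] in [ʒuzɛ].
But 'wind' keeps [d] in both environments ([ŋɔd], [ŋɔdɛ]), so there is no rule changing /d/ to [z] before the DEF suffix.
Therefore /z/ is basic and [d] is derived by word-final hardening (voiced fricatives become stops word-finally).

/z/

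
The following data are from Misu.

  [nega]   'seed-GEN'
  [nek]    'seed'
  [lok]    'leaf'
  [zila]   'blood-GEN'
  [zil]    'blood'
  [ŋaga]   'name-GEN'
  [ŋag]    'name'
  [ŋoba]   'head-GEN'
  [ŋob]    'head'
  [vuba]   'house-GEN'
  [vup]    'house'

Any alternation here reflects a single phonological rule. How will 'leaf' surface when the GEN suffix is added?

[loga]

The stem for 'seed' ends in [g] in [nega] but [k] in [nek].
The stem 'name' ([ŋaga], [ŋag]) shows [g] unchanged in both environments, so [g] cannot be basic with [k] derived in isolation.
The alternation reflects intervocalic voicing: voiceless stops become voiced between vowels. /k/ is underlying.
From [lok] the stem 'leaf' is /lok/; between vowels this yields [loga].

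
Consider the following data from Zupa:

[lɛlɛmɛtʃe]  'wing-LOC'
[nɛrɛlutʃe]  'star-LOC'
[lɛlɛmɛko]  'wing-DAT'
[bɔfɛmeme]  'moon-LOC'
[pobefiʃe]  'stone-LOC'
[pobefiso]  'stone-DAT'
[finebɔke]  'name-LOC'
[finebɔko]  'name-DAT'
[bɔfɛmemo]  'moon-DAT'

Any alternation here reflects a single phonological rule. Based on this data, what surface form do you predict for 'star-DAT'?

[nɛrɛluko]

The stem for 'wing' ends in [tʃ] in [lɛlɛmɛtʃe] but [k] in [lɛlɛmɛko].
Compare 'name', with invariant [k] in [finebɔke] and [finebɔko]: an analysis with underlying /k/ and a rule producing [tʃ] before the LOC suffix would wrongly predict alternation here too.
The alternation reflects depalatalization: palato-alveolar /tʃ/ and /ʃ/ become [k] and [s] when no front vowel follows. /tʃ/ is underlying.
From [nɛrɛlutʃe] the stem 'star' is /nɛrɛlutʃ/; when no front vowel follows this yields [nɛrɛluko].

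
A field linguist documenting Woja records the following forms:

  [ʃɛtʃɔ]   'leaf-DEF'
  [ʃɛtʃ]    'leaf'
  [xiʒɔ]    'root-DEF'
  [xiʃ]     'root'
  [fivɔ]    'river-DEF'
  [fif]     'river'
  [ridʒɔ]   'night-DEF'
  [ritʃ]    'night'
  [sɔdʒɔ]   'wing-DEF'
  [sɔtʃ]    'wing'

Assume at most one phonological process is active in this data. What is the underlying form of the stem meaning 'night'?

/ridʒ/

'night' shows [dʒ] ~ [tʃ] at the end of the stem ([ridʒɔ] vs [ritʃ]).
The stem 'leaf' ([ʃɛtʃɔ], [ʃɛtʃ]) shows [tʃ] unchanged in both environments, so [tʃ] cannot be basic with [dʒ] derived before the DEF suffix.
The underlying segment must be /dʒ/; voiced obstruents become voiceless word-finally, yielding [tʃ] there.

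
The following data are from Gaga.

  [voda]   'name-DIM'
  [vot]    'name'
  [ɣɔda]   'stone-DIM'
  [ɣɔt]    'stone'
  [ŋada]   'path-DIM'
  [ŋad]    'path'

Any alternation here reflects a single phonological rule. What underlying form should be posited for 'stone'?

/ɣɔt/

The root 'stone' surfaces as [ɣɔda] and [ɣɔt], with a stem-final [d] ~ [t] alternation.
Compare 'path', with invariant [d] in [ŋada] and [ŋad]: an analysis with underlying /d/ and a rule producing [t] in isolation would wrongly predict alternation here too.
Therefore /t/ is basic and [d] is derived by intervocalic voicing (voiceless stops become voiced between vowels).
So 'stone' = /ɣɔt/.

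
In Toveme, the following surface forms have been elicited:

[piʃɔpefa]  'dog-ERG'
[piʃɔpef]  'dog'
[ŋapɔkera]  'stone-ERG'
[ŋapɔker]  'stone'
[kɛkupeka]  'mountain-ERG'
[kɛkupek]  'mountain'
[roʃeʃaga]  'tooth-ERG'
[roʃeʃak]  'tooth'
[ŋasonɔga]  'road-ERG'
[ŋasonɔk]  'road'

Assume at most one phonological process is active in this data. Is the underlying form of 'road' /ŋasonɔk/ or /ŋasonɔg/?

/ŋasonɔg/

The root 'road' surfaces as [ŋasonɔga] and [ŋasonɔk], with a stem-final [g] ~ [k] alternation.
The stem 'mountain' ([kɛkupeka], [kɛkupek]) shows [k] unchanged in both environments, so [k] cannot be basic with [g] derived before the ERG suffix.
The underlying segment must be /g/; voiced obstruents become voiceless word-finally, yielding [k] there.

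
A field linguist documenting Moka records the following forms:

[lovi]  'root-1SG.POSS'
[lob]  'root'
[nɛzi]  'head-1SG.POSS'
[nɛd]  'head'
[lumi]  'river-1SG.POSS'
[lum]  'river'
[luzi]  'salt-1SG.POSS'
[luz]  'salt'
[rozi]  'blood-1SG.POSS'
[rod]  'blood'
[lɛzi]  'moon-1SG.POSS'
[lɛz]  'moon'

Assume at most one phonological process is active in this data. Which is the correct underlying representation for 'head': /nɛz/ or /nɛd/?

In [nɛzi] and [nɛd] the final segment of 'head' alternates: [z] ~ [d].
If /z/ were underlying and a rule turned it into [d] in isolation, 'moon' would also alternate; but it has [z] in both [lɛzi] and [lɛz].
The alternation reflects intervocalic spirantization: voiced stops become fricatives between vowels. /d/ is underlying.

/nɛd/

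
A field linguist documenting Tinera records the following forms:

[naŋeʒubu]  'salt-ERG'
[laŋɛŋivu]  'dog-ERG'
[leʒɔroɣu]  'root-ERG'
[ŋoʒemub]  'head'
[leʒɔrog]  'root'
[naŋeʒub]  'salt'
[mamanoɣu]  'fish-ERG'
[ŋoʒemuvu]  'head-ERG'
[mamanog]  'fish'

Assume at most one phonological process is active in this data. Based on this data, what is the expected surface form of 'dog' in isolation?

[laŋɛŋib]

The stem for 'head' ends in [v] in [ŋoʒemuvu] but [b] in [ŋoʒemub].
If /b/ were underlying and a rule turned it into [v] before the ERG suffix, 'salt' would also alternate; but it has [b] in both [naŋeʒubu] and [naŋeʒub].
So /v/ is underlying, and a rule of word-final hardening — voiced fricatives become stops word-finally — gives [b].
From [laŋɛŋivu] the stem 'dog' is /laŋɛŋiv/; word-finally this yields [laŋɛŋib].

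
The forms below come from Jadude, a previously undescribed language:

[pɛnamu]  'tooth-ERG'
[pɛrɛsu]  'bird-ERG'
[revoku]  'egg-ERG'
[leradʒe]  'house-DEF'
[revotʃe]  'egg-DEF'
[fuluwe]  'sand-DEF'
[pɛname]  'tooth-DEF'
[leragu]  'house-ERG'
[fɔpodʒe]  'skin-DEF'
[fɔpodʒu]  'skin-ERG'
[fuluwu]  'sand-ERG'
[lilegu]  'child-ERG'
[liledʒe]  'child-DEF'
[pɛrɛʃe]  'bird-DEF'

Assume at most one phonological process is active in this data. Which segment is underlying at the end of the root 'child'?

/g/

'child' shows [g] ~ [dʒ] at the end of the stem ([lilegu] vs [liledʒe]).
But 'skin' keeps [dʒ] in both environments ([fɔpodʒu], [fɔpodʒe]), so there is no rule changing /dʒ/ to [g] before the ERG suffix.
The alternation reflects palatalization before a front vowel: /k/, /g/ and /s/ become palato-alveolar [tʃ], [dʒ] and [ʃ] before a front vowel. /g/ is underlying.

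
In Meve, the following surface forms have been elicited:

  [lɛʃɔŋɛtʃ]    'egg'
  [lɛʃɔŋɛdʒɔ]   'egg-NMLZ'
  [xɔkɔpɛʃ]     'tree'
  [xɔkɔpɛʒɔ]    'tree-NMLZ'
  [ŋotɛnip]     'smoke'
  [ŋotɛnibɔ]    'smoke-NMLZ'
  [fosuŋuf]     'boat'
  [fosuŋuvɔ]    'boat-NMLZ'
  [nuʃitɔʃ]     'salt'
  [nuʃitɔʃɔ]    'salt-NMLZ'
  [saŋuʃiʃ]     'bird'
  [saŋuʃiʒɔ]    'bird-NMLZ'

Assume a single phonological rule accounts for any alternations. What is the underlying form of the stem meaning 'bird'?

/saŋuʃiʒ/

The stem for 'bird' ends in [ʃ] in [saŋuʃiʃ] but [ʒ] in [saŋuʃiʒɔ].
If /ʃ/ were underlying and a rule turned it into [ʒ] before the NMLZ suffix, 'salt' would also alternate; but it has [ʃ] in both [nuʃitɔʃ] and [nuʃitɔʃɔ].
The underlying segment must be /ʒ/; voiced obstruents become voiceless word-finally, yielding [ʃ] there.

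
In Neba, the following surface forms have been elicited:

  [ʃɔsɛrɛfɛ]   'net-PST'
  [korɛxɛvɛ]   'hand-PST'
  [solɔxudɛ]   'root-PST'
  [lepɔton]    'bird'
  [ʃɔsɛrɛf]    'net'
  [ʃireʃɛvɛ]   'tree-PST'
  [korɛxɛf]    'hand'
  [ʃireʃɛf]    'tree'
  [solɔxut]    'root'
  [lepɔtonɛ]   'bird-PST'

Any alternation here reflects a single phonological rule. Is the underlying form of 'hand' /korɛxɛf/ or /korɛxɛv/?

/korɛxɛv/

In [korɛxɛf] and [korɛxɛvɛ] the final segment of 'hand' alternates: [f] ~ [v].
If /f/ were underlying and a rule turned it into [v] before the PST suffix, 'net' would also alternate; but it has [f] in both [ʃɔsɛrɛf] and [ʃɔsɛrɛfɛ].
The underlying segment must be /v/; voiced obstruents become voiceless word-finally, yielding [f] there.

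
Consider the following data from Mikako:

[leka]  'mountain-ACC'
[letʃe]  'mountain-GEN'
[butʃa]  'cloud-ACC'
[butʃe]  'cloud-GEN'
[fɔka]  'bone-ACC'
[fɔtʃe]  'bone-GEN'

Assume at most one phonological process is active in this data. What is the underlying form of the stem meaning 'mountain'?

/lek/

In [leka] and [letʃe] the final segment of 'mountain' alternates: [k] ~ [tʃ].
The stem 'cloud' ([butʃa], [butʃe]) shows [tʃ] unchanged in both environments, so [tʃ] cannot be basic with [k] derived before the ACC suffix.
Therefore /k/ is basic and [tʃ] is derived by palatalization before a front vowel (/k/ becomes palato-alveolar [tʃ] before a front vowel).
So 'mountain' = /lek/.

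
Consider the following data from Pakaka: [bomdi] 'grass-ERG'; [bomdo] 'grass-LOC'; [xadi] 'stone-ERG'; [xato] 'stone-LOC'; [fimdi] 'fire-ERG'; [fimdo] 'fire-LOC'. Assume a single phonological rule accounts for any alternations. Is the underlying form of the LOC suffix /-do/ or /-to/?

The LOC suffix surfaces as [-do] and [-to], depending on the final segment of the stem.
By contrast the ERG suffix keeps its initial [d] throughout — that segment must be underlying.
So the underlying form is /-to/, and voiceless stops become voiced after a nasal.

/-to/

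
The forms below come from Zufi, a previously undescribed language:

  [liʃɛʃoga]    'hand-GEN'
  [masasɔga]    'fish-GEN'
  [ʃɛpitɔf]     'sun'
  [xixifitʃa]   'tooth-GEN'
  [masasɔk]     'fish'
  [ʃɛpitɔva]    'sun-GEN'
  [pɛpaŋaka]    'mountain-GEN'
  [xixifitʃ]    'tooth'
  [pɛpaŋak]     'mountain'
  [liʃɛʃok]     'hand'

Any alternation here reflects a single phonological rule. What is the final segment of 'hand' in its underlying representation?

/g/

The stem for 'hand' ends in [k] in [liʃɛʃok] but [g] in [liʃɛʃoga].
But 'mountain' keeps [k] in both environments ([pɛpaŋak], [pɛpaŋaka]), so there is no rule changing /k/ to [g] before the GEN suffix.
Therefore /g/ is basic and [k] is derived by word-final obstruent devoicing (voiced obstruents become voiceless word-finally).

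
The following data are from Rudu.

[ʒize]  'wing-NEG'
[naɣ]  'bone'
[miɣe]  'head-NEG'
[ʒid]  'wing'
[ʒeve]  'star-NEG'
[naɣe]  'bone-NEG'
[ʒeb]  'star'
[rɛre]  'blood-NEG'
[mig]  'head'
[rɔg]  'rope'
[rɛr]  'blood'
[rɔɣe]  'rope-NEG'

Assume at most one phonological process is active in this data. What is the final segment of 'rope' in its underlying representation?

In [rɔg] and [rɔɣe] the final segment of 'rope' alternates: [g] ~ [ɣ].
But 'bone' keeps [ɣ] in both environments ([naɣ], [naɣe]), so there is no rule changing /ɣ/ to [g] in isolation.
So /g/ is underlying, and a rule of intervocalic spirantization — voiced stops become fricatives between vowels — gives [ɣ].

/g/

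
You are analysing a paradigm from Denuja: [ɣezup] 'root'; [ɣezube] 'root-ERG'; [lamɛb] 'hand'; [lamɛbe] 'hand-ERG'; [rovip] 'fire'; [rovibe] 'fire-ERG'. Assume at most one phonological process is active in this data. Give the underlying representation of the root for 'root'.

/ɣezup/

The root 'root' surfaces as [ɣezup] and [ɣezube], with a stem-final [p] ~ [b] alternation.
But 'hand' keeps [b] in both environments ([lamɛb], [lamɛbe]), so there is no rule changing /b/ to [p] in isolation.
The alternation reflects intervocalic voicing: voiceless stops become voiced between vowels. /p/ is underlying.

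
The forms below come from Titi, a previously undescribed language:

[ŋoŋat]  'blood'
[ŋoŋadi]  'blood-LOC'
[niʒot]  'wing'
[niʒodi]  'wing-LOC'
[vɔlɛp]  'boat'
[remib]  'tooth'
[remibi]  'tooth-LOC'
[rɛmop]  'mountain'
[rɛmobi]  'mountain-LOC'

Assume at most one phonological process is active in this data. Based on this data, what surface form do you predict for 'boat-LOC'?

[vɔlɛbi]

'mountain' shows [p] ~ [b] at the end of the stem ([rɛmop] vs [rɛmobi]).
But 'tooth' keeps [b] in both environments ([remib], [remibi]), so there is no rule changing /b/ to [p] in isolation.
Therefore /p/ is basic and [b] is derived by intervocalic voicing (voiceless stops become voiced between vowels).
From [vɔlɛp] the stem 'boat' is /vɔlɛp/; between vowels this yields [vɔlɛbi].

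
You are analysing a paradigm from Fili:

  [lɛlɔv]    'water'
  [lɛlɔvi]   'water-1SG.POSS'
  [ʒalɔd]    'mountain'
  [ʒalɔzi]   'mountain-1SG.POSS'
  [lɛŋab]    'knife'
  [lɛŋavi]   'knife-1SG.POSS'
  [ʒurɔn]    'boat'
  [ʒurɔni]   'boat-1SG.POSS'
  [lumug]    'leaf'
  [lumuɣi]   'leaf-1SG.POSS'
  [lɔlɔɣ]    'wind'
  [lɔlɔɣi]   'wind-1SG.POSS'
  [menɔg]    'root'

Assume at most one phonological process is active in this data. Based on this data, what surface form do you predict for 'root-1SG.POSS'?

The root 'leaf' surfaces as [lumug] and [lumuɣi], with a stem-final [g] ~ [ɣ] alternation.
Compare 'wind', with invariant [ɣ] in [lɔlɔɣ] and [lɔlɔɣi]: an analysis with underlying /ɣ/ and a rule producing [g] in isolation would wrongly predict alternation here too.
So /g/ is underlying, and a rule of intervocalic spirantization — voiced stops become fricatives between vowels — gives [ɣ].
From [menɔg] the stem 'root' is /menɔg/; between vowels this yields [menɔɣi].

[menɔɣi]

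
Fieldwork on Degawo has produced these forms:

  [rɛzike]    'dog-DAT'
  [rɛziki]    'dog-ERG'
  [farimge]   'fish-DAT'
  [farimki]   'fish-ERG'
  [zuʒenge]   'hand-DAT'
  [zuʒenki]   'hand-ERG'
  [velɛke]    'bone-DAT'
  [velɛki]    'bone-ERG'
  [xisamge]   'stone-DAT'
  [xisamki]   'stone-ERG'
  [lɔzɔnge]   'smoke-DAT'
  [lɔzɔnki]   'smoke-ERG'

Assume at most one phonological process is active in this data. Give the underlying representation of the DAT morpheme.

The DAT morpheme has two allomorphs, [-ge] and [-ke].
By contrast the ERG suffix keeps its initial [k] throughout — that segment must be underlying.
The DAT suffix is therefore /-ge/ underlyingly, with post-vocalic devoicing: voiced stops become voiceless after a vowel.

/-ge/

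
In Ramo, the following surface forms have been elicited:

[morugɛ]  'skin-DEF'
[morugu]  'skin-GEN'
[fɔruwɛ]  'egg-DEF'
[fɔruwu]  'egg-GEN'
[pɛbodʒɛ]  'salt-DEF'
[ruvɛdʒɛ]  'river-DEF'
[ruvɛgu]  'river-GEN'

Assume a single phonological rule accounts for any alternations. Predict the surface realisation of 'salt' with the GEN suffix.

[pɛbogu]

'river' shows [dʒ] ~ [g] at the end of the stem ([ruvɛdʒɛ] vs [ruvɛgu]).
If /g/ were underlying and a rule turned it into [dʒ] before the DEF suffix, 'skin' would also alternate; but it has [g] in both [morugɛ] and [morugu].
The alternation reflects depalatalization: palato-alveolar /dʒ/ becomes [g] when no front vowel follows. /dʒ/ is underlying.
The one attested form of 'salt', [pɛbodʒɛ], shows underlying /pɛbodʒ/. Applying the same rule when no front vowel follows gives [pɛbogu].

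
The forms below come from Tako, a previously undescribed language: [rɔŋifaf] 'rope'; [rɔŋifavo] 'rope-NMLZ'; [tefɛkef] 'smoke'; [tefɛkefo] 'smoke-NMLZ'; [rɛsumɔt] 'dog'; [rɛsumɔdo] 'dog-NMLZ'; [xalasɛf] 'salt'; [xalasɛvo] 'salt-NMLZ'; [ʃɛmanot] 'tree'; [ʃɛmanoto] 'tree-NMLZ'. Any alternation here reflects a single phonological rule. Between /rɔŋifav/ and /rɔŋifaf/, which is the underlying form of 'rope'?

'rope' shows [f] ~ [v] at the end of the stem ([rɔŋifaf] vs [rɔŋifavo]).
But 'smoke' keeps [f] in both environments ([tefɛkef], [tefɛkefo]), so there is no rule changing /f/ to [v] before the NMLZ suffix.
The alternation reflects word-final obstruent devoicing: voiced obstruents become voiceless word-finally. /v/ is underlying.

/rɔŋifav/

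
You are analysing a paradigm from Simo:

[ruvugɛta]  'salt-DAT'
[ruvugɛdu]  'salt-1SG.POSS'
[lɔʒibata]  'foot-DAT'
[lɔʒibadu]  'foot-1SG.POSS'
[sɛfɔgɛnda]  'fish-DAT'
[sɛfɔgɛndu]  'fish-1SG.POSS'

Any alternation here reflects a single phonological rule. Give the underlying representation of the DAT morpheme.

The DAT morpheme has two allomorphs, [-da] and [-ta].
By contrast the 1SG.POSS suffix keeps its initial [d] throughout — that segment must be underlying.
The DAT suffix is therefore /-ta/ underlyingly, with post-nasal voicing: voiceless stops become voiced after a nasal.

/-ta/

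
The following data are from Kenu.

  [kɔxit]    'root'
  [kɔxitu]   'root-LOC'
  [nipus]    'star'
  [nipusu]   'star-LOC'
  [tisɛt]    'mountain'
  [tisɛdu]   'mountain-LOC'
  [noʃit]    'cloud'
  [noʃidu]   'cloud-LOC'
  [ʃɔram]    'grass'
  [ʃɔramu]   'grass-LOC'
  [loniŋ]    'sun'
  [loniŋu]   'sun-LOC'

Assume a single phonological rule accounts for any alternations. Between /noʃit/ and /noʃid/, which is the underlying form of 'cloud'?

'cloud' shows [t] ~ [d] at the end of the stem ([noʃit] vs [noʃidu]).
The stem 'root' ([kɔxit], [kɔxitu]) shows [t] unchanged in both environments, so [t] cannot be basic with [d] derived before the LOC suffix.
The alternation reflects word-final obstruent devoicing: voiced obstruents become voiceless word-finally. /d/ is underlying.

/noʃid/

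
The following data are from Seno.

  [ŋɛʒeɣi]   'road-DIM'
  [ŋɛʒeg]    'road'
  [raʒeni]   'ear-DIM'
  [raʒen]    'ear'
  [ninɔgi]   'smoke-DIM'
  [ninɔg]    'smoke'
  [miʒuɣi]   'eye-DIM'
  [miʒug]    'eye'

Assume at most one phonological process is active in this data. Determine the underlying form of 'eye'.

/miʒuɣ/

In [miʒuɣi] and [miʒug] the final segment of 'eye' alternates: [ɣ] ~ [g].
If /g/ were underlying and a rule turned it into [ɣ] before the DIM suffix, 'smoke' would also alternate; but it has [g] in both [ninɔgi] and [ninɔg].
So /ɣ/ is underlying, and a rule of word-final hardening — voiced fricatives become stops word-finally — gives [g].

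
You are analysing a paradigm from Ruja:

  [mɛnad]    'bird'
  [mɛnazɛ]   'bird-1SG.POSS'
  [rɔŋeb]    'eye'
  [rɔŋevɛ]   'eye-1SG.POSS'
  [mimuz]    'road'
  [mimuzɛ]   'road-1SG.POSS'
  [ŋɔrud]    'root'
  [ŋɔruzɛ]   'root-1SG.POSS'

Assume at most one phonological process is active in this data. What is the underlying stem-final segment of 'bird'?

The stem for 'bird' ends in [d] in [mɛnad] but [z] in [mɛnazɛ].
If /z/ were underlying and a rule turned it into [d] in isolation, 'road' would also alternate; but it has [z] in both [mimuz] and [mimuzɛ].
So /d/ is underlying, and a rule of intervocalic spirantization — voiced stops become fricatives between vowels — gives [z].

/d/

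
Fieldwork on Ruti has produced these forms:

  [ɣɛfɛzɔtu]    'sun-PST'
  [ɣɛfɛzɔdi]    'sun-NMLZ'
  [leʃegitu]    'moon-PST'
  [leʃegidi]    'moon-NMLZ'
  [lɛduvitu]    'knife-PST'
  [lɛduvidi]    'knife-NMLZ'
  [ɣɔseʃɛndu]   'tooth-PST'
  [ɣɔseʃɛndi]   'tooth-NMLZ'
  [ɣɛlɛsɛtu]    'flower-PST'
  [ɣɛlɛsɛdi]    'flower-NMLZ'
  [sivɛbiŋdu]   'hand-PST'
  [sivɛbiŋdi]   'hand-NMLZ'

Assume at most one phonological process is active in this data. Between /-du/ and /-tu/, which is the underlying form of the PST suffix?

The PST morpheme has two allomorphs, [-du] and [-tu].
The NMLZ suffix, which begins with [d], is invariant after every stem; so [d] is not altered by any rule here.
So the underlying form is /-tu/, and voiceless stops become voiced after a nasal.

/-tu/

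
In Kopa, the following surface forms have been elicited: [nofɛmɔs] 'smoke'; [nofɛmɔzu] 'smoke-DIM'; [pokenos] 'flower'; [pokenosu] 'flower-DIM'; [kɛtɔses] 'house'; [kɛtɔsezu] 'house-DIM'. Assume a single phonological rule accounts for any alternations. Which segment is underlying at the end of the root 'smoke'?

/z/

The stem for 'smoke' ends in [s] in [nofɛmɔs] but [z] in [nofɛmɔzu].
But 'flower' keeps [s] in both environments ([pokenos], [pokenosu]), so there is no rule changing /s/ to [z] before the DIM suffix.
The alternation reflects word-final obstruent devoicing: voiced obstruents become voiceless word-finally. /z/ is underlying.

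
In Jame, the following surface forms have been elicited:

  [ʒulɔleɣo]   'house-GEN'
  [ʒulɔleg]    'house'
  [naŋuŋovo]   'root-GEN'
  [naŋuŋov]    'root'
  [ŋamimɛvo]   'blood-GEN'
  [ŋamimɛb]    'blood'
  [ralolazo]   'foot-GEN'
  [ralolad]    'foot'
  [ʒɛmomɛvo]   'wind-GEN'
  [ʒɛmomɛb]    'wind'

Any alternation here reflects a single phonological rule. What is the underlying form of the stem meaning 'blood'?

The stem for 'blood' ends in [v] in [ŋamimɛvo] but [b] in [ŋamimɛb].
But 'root' keeps [v] in both environments ([naŋuŋovo], [naŋuŋov]), so there is no rule changing /v/ to [b] in isolation.
The alternation reflects intervocalic spirantization: voiced stops become fricatives between vowels. /b/ is underlying.
The underlying form of 'blood' is therefore /ŋamimɛb/.

/ŋamimɛb/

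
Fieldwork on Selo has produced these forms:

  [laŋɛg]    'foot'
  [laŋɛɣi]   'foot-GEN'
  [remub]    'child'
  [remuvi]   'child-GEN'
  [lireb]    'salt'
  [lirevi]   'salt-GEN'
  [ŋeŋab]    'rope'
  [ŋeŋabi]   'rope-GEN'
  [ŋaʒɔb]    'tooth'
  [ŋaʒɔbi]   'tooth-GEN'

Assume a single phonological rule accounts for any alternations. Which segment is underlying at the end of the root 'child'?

/v/

In [remub] and [remuvi] the final segment of 'child' alternates: [b] ~ [v].
If /b/ were underlying and a rule turned it into [v] before the GEN suffix, 'rope' would also alternate; but it has [b] in both [ŋeŋab] and [ŋeŋabi].
The alternation reflects word-final hardening: voiced fricatives become stops word-finally. /v/ is underlying.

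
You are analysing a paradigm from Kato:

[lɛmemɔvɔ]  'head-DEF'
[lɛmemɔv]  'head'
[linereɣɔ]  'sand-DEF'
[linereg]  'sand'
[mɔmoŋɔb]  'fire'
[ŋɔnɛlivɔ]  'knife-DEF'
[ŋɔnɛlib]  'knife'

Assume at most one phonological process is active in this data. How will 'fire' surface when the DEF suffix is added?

[mɔmoŋɔvɔ]

The root 'knife' surfaces as [ŋɔnɛlivɔ] and [ŋɔnɛlib], with a stem-final [v] ~ [b] alternation.
The stem 'head' ([lɛmemɔvɔ], [lɛmemɔv]) shows [v] unchanged in both environments, so [v] cannot be basic with [b] derived in isolation.
So /b/ is underlying, and a rule of intervocalic spirantization — voiced stops become fricatives between vowels — gives [v].
From [mɔmoŋɔb] the stem 'fire' is /mɔmoŋɔb/; between vowels this yields [mɔmoŋɔvɔ].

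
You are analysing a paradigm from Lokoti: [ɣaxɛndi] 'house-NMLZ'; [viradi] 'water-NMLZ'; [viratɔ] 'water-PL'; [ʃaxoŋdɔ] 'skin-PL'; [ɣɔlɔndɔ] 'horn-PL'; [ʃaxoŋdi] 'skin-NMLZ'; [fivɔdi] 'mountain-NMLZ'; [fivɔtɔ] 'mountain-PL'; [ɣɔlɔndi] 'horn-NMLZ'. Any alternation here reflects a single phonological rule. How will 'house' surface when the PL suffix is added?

[ɣaxɛndɔ]

The PL morpheme has two allomorphs, [-dɔ] and [-tɔ].
By contrast the NMLZ suffix keeps its initial [d] throughout — that segment must be underlying.
The PL suffix is therefore /-tɔ/ underlyingly, with post-nasal voicing: voiceless stops become voiced after a nasal.
After 'house', which ends in a nasal, the suffix surfaces as [-dɔ], giving [ɣaxɛndɔ].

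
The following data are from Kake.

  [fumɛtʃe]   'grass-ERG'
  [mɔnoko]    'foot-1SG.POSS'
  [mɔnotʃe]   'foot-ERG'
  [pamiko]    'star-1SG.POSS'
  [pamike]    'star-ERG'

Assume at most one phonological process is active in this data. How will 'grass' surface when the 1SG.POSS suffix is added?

The root 'foot' surfaces as [mɔnoko] and [mɔnotʃe], with a stem-final [k] ~ [tʃ] alternation.
The stem 'star' ([pamiko], [pamike]) shows [k] unchanged in both environments, so [k] cannot be basic with [tʃ] derived before the ERG suffix.
Therefore /tʃ/ is basic and [k] is derived by depalatalization (palato-alveolar /tʃ/ becomes [k] when no front vowel follows).
From [fumɛtʃe] the stem 'grass' is /fumɛtʃ/; when no front vowel follows this yields [fumɛko].

[fumɛko]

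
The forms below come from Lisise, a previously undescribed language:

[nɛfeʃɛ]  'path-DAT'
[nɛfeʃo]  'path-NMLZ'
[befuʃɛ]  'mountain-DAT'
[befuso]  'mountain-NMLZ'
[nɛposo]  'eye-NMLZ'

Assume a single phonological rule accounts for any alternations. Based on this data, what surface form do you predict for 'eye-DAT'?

[nɛpoʃɛ]

'mountain' shows [ʃ] ~ [s] at the end of the stem ([befuʃɛ] vs [befuso]).
Compare 'path', with invariant [ʃ] in [nɛfeʃɛ] and [nɛfeʃo]: an analysis with underlying /ʃ/ and a rule producing [s] before the NMLZ suffix would wrongly predict alternation here too.
Therefore /s/ is basic and [ʃ] is derived by palatalization before a front vowel (/s/ becomes palato-alveolar [ʃ] before a front vowel).
From [nɛposo] the stem 'eye' is /nɛpos/; before a front vowel this yields [nɛpoʃɛ].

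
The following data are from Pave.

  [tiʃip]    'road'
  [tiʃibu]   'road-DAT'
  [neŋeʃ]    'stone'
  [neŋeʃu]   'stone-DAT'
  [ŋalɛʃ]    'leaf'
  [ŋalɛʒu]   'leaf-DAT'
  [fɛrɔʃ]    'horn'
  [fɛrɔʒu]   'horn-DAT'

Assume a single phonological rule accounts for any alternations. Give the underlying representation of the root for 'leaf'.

/ŋalɛʒ/

The stem for 'leaf' ends in [ʃ] in [ŋalɛʃ] but [ʒ] in [ŋalɛʒu].
But 'stone' keeps [ʃ] in both environments ([neŋeʃ], [neŋeʃu]), so there is no rule changing /ʃ/ to [ʒ] before the DAT suffix.
So /ʒ/ is underlying, and a rule of word-final obstruent devoicing — voiced obstruents become voiceless word-finally — gives [ʃ].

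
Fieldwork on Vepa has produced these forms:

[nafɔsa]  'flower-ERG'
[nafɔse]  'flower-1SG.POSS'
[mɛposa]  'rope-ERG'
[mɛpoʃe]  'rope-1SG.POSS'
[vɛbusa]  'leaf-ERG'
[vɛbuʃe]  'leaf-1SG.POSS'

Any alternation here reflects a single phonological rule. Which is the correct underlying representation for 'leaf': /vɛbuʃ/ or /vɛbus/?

/vɛbuʃ/

'leaf' shows [s] ~ [ʃ] at the end of the stem ([vɛbusa] vs [vɛbuʃe]).
The stem 'flower' ([nafɔsa], [nafɔse]) shows [s] unchanged in both environments, so [s] cannot be basic with [ʃ] derived before the 1SG.POSS suffix.
Therefore /ʃ/ is basic and [s] is derived by depalatalization (palato-alveolar /ʃ/ becomes [s] when no front vowel follows).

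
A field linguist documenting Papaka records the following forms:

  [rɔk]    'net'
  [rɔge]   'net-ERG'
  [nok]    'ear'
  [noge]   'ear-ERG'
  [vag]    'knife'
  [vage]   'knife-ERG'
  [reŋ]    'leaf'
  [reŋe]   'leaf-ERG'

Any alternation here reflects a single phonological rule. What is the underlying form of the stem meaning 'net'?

'net' shows [k] ~ [g] at the end of the stem ([rɔk] vs [rɔge]).
Compare 'knife', with invariant [g] in [vag] and [vage]: an analysis with underlying /g/ and a rule producing [k] in isolation would wrongly predict alternation here too.
Therefore /k/ is basic and [g] is derived by intervocalic voicing (voiceless stops become voiced between vowels).
Hence 'net' is /rɔk/ underlyingly.

/rɔk/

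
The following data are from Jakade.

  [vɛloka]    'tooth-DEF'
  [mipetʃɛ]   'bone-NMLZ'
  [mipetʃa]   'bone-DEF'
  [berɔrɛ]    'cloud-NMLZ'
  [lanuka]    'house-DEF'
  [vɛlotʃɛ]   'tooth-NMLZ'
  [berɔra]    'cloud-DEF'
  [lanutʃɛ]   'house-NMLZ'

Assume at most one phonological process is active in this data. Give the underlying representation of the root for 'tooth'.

In [vɛloka] and [vɛlotʃɛ] the final segment of 'tooth' alternates: [k] ~ [tʃ].
Compare 'bone', with invariant [tʃ] in [mipetʃa] and [mipetʃɛ]: an analysis with underlying /tʃ/ and a rule producing [k] before the DEF suffix would wrongly predict alternation here too.
The alternation reflects palatalization before a front vowel: /k/ becomes palato-alveolar [tʃ] before a front vowel. /k/ is underlying.
Hence 'tooth' is /vɛlok/ underlyingly.

/vɛlok/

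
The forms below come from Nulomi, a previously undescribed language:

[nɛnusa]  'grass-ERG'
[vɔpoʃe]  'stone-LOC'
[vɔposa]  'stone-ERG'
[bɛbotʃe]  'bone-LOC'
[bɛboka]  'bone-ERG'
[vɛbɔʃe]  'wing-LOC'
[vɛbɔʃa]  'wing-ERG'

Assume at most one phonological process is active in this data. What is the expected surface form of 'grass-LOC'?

[nɛnuʃe]

The root 'stone' surfaces as [vɔpoʃe] and [vɔposa], with a stem-final [ʃ] ~ [s] alternation.
The stem 'wing' ([vɛbɔʃe], [vɛbɔʃa]) shows [ʃ] unchanged in both environments, so [ʃ] cannot be basic with [s] derived before the ERG suffix.
The alternation reflects palatalization before a front vowel: /k/ and /s/ become palato-alveolar [tʃ] and [ʃ] before a front vowel. /s/ is underlying.
From [nɛnusa] the stem 'grass' is /nɛnus/; before a front vowel this yields [nɛnuʃe].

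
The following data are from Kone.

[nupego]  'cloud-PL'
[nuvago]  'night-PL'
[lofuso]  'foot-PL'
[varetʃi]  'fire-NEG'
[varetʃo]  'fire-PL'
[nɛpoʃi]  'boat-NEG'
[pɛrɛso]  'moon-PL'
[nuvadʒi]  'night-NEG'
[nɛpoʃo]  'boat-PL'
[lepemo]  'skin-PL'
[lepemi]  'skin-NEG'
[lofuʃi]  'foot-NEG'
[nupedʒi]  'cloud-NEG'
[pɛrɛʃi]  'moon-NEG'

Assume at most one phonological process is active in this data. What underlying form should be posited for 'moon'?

In [pɛrɛso] and [pɛrɛʃi] the final segment of 'moon' alternates: [s] ~ [ʃ].
Compare 'boat', with invariant [ʃ] in [nɛpoʃo] and [nɛpoʃi]: an analysis with underlying /ʃ/ and a rule producing [s] before the PL suffix would wrongly predict alternation here too.
The alternation reflects palatalization before a front vowel: /g/ and /s/ become palato-alveolar [dʒ] and [ʃ] before a front vowel. /s/ is underlying.

/pɛrɛs/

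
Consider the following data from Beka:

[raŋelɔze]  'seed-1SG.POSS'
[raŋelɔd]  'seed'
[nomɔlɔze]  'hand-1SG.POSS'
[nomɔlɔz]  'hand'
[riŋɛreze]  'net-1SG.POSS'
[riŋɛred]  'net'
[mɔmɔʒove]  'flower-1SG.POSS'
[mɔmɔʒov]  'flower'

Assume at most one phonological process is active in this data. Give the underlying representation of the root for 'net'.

/riŋɛred/

In [riŋɛreze] and [riŋɛred] the final segment of 'net' alternates: [z] ~ [d].
The stem 'hand' ([nomɔlɔze], [nomɔlɔz]) shows [z] unchanged in both environments, so [z] cannot be basic with [d] derived in isolation.
So /d/ is underlying, and a rule of intervocalic spirantization — voiced stops become fricatives between vowels — gives [z].
The underlying form of 'net' is therefore /riŋɛred/.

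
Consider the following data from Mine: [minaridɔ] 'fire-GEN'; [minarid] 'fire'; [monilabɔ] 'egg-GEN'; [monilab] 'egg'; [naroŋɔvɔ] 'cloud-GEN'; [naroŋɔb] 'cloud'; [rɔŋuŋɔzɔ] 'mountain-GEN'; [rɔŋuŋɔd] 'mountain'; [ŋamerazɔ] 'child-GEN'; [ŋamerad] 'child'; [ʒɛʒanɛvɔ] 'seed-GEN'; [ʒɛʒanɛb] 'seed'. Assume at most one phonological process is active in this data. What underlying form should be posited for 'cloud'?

The stem for 'cloud' ends in [v] in [naroŋɔvɔ] but [b] in [naroŋɔb].
But 'egg' keeps [b] in both environments ([monilabɔ], [monilab]), so there is no rule changing /b/ to [v] before the GEN suffix.
Therefore /v/ is basic and [b] is derived by word-final hardening (voiced fricatives become stops word-finally).

/naroŋɔv/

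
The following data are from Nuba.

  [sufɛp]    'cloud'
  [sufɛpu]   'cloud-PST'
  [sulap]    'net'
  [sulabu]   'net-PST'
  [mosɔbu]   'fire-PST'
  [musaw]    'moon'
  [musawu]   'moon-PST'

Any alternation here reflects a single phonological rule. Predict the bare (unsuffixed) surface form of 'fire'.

[mosɔp]

The stem for 'net' ends in [p] in [sulap] but [b] in [sulabu].
But 'cloud' keeps [p] in both environments ([sufɛp], [sufɛpu]), so there is no rule changing /p/ to [b] before the PST suffix.
The alternation reflects word-final obstruent devoicing: voiced obstruents become voiceless word-finally. /b/ is underlying.
The one attested form of 'fire', [mosɔbu], shows underlying /mosɔb/. Applying the same rule word-finally gives [mosɔp].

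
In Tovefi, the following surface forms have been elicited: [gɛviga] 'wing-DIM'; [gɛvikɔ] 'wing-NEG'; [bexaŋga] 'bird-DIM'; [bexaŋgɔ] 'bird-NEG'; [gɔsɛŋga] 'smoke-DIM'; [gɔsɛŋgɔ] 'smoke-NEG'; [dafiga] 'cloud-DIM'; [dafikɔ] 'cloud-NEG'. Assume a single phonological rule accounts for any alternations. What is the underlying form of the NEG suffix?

The NEG suffix surfaces as [-gɔ] and [-kɔ], depending on the final segment of the stem.
The DIM suffix, which begins with [g], is invariant after every stem; so [g] is not altered by any rule here.
So the underlying form is /-kɔ/, and voiceless stops become voiced after a nasal.

/-kɔ/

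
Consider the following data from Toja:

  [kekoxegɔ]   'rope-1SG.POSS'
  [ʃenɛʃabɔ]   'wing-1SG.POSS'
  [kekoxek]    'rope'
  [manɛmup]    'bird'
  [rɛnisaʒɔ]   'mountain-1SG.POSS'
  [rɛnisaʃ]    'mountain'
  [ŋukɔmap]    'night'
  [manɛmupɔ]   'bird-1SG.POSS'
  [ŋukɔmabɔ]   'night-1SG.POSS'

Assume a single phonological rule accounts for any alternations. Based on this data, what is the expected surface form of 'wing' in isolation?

[ʃenɛʃap]

In [ŋukɔmabɔ] and [ŋukɔmap] the final segment of 'night' alternates: [b] ~ [p].
If /p/ were underlying and a rule turned it into [b] before the 1SG.POSS suffix, 'bird' would also alternate; but it has [p] in both [manɛmupɔ] and [manɛmup].
The underlying segment must be /b/; voiced obstruents become voiceless word-finally, yielding [p] there.
From [ʃenɛʃabɔ] the stem 'wing' is /ʃenɛʃab/; word-finally this yields [ʃenɛʃap].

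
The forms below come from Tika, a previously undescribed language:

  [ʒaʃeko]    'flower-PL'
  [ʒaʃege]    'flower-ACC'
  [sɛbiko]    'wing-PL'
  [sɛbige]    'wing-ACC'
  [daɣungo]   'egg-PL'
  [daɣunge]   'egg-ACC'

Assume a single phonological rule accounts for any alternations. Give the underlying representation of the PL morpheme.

The PL morpheme has two allomorphs, [-go] and [-ko].
The ACC suffix, which begins with [g], is invariant after every stem; so [g] is not altered by any rule here.
The PL suffix is therefore /-ko/ underlyingly, with post-nasal voicing: voiceless stops become voiced after a nasal.

/-ko/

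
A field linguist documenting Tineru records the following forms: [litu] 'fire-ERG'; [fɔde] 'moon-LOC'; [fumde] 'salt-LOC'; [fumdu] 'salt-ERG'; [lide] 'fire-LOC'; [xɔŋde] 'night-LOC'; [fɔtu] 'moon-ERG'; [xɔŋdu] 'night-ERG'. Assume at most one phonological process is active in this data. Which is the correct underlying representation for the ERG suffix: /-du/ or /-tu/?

The ERG morpheme has two allomorphs, [-du] and [-tu].
The LOC suffix, which begins with [d], is invariant after every stem; so [d] is not altered by any rule here.
So the underlying form is /-tu/, and voiceless stops become voiced after a nasal.

/-tu/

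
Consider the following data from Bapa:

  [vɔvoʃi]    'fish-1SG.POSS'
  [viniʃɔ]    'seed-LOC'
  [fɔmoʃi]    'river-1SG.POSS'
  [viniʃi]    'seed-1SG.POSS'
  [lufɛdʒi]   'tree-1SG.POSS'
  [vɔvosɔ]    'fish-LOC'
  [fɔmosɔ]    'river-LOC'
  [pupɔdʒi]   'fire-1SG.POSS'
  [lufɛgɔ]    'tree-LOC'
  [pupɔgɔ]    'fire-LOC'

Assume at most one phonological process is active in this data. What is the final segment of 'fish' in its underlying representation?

'fish' shows [ʃ] ~ [s] at the end of the stem ([vɔvoʃi] vs [vɔvosɔ]).
But 'seed' keeps [ʃ] in both environments ([viniʃi], [viniʃɔ]), so there is no rule changing /ʃ/ to [s] before the LOC suffix.
So /s/ is underlying, and a rule of palatalization before a front vowel — /g/ and /s/ become palato-alveolar [dʒ] and [ʃ] before a front vowel — gives [ʃ].

/s/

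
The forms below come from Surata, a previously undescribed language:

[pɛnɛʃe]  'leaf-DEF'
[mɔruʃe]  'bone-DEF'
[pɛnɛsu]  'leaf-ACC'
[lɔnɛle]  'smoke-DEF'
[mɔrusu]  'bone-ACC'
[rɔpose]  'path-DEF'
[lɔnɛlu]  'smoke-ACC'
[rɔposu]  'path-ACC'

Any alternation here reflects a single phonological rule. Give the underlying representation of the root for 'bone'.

The stem for 'bone' ends in [ʃ] in [mɔruʃe] but [s] in [mɔrusu].
Compare 'path', with invariant [s] in [rɔpose] and [rɔposu]: an analysis with underlying /s/ and a rule producing [ʃ] before the DEF suffix would wrongly predict alternation here too.
The alternation reflects depalatalization: palato-alveolar /ʃ/ becomes [s] when no front vowel follows. /ʃ/ is underlying.
So 'bone' = /mɔruʃ/.

/mɔruʃ/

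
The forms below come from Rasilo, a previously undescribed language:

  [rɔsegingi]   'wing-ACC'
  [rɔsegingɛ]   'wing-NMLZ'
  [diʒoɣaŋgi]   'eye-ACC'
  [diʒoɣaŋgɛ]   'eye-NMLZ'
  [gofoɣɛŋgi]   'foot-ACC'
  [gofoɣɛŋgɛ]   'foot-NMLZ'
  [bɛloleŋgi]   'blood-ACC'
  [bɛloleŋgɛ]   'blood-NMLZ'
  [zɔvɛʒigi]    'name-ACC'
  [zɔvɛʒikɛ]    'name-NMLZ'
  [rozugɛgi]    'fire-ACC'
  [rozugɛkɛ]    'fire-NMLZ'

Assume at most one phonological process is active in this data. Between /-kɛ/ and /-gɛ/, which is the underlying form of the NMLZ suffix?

The NMLZ morpheme has two allomorphs, [-gɛ] and [-kɛ].
By contrast the ACC suffix keeps its initial [g] throughout — that segment must be underlying.
The NMLZ suffix is therefore /-kɛ/ underlyingly, with post-nasal voicing: voiceless stops become voiced after a nasal.

/-kɛ/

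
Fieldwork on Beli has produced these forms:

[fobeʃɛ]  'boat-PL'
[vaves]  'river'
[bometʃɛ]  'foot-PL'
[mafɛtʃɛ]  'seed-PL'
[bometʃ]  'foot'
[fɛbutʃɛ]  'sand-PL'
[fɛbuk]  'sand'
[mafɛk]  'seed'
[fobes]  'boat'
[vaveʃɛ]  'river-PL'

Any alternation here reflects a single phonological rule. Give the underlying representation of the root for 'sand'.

/fɛbuk/

'sand' shows [tʃ] ~ [k] at the end of the stem ([fɛbutʃɛ] vs [fɛbuk]).
Compare 'foot', with invariant [tʃ] in [bometʃɛ] and [bometʃ]: an analysis with underlying /tʃ/ and a rule producing [k] in isolation would wrongly predict alternation here too.
The underlying segment must be /k/; /k/ and /s/ become palato-alveolar [tʃ] and [ʃ] before a front vowel, yielding [tʃ] there.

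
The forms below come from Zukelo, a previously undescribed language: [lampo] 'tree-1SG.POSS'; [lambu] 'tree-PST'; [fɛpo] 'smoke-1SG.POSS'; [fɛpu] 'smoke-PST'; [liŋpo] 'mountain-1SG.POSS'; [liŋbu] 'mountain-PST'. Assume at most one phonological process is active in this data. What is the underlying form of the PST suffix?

The PST suffix surfaces as [-bu] and [-pu], depending on the final segment of the stem.
The 1SG.POSS suffix, which begins with [p], is invariant after every stem; so [p] is not altered by any rule here.
The PST suffix is therefore /-bu/ underlyingly, with post-vocalic devoicing: voiced stops become voiceless after a vowel.

/-bu/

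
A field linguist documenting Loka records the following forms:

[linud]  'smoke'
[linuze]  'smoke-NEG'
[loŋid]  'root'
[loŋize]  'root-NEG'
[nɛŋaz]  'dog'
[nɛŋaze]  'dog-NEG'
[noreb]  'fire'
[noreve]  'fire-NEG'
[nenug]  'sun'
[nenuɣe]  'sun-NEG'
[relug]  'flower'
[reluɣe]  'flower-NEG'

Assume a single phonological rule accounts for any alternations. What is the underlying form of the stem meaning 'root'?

In [loŋid] and [loŋize] the final segment of 'root' alternates: [d] ~ [z].
But 'dog' keeps [z] in both environments ([nɛŋaz], [nɛŋaze]), so there is no rule changing /z/ to [d] in isolation.
Therefore /d/ is basic and [z] is derived by intervocalic spirantization (voiced stops become fricatives between vowels).

/loŋid/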